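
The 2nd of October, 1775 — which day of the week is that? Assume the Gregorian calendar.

Doomsday rule: the anchor day for the 1700s is Sunday. For year 75: 75÷12 = 6 r 3, and 3÷4 = 0, so 6+3+0 = 9.
Sunday + 9 ≡ Tuesday — that's 1775's doomsday.
In October the doomsday date is Oct 10.
Oct 2 is 8 days before Oct 10; 8 mod 7 = 1, so Tuesday − 1 = Monday.

Monday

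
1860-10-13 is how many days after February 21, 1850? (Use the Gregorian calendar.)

Feb 21, 1850 → Feb 21, 1851: 365 days.
Feb 21, 1851 → Feb 21, 1852: 365 days.
Feb 21, 1852 → Feb 21, 1853: 366 days (Feb 29, 1852 is in that span).
Feb 21, 1853 → Feb 21, 1854: 365 days.
Feb 21, 1854 → Feb 21, 1855: 365 days.
Feb 21, 1855 → Feb 21, 1856: 365 days.
Feb 21, 1856 → Feb 21, 1857: 366 days (Feb 29, 1856 is in that span).
Feb 21, 1857 → Feb 21, 1858: 365 days.
Feb 21, 1858 → Feb 21, 1859: 365 days.
Feb 21, 1859 → Feb 21, 1860: 365 days.
Feb 21, 1860 → Mar 21, 1860: 29 days (February has 29).
Mar 21, 1860 → Apr 21, 1860: 31 days (March has 31).
Apr 21, 1860 → May 21, 1860: 30 days (April has 30).
May 21, 1860 → Jun 21, 1860: 31 days (May has 31).
Jun 21, 1860 → Jul 21, 1860: 30 days (June has 30).
Jul 21, 1860 → Aug 21, 1860: 31 days (July has 31).
Aug 21, 1860 → Sep 21, 1860: 31 days (August has 31).
Sep 21, 1860 → Oct 13, 1860: 22 days.
Total: 3887 days.

3887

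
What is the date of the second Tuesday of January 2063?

January 9, 2063

January 1, 2063 is a Monday.
The first Tuesday is therefore January 2 (1 days later).
The second Tuesday is 2 + 1×7 = January 9.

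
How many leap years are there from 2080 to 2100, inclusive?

Multiples of 4 in [2080,2100]: 6.
Of those, multiples of 100: 1 (not leap unless ÷400).
Multiples of 400: 0.
Leap years = 6 − 1 + 0 = 5.

5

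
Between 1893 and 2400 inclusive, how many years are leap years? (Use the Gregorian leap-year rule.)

Multiples of 4 in [1893,2400]: 127.
Of those, multiples of 100: 6 (not leap unless ÷400).
Multiples of 400: 2.
Leap years = 127 − 6 + 2 = 123.

123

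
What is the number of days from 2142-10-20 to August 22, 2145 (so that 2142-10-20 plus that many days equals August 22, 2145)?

1037

Oct 20, 2142 → Oct 20, 2143: 365 days.
Oct 20, 2143 → Oct 20, 2144: 366 days (Feb 29, 2144 is in that span).
Oct 20, 2144 → Nov 20, 2144: 31 days (October has 31).
Nov 20, 2144 → Dec 20, 2144: 30 days (November has 30).
Dec 20, 2144 → Jan 20, 2145: 31 days (December has 31).
Jan 20, 2145 → Feb 20, 2145: 31 days (January has 31).
Feb 20, 2145 → Mar 20, 2145: 28 days (February has 28).
Mar 20, 2145 → Apr 20, 2145: 31 days (March has 31).
Apr 20, 2145 → May 20, 2145: 30 days (April has 30).
May 20, 2145 → Jun 20, 2145: 31 days (May has 31).
Jun 20, 2145 → Jul 20, 2145: 30 days (June has 30).
Jul 20, 2145 → Aug 20, 2145: 31 days (July has 31).
Aug 20, 2145 → Aug 22, 2145: 2 days.
Total: 1037 days.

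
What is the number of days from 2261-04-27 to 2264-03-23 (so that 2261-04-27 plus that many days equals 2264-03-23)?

1061

Apr 27, 2261 → Apr 27, 2262: 365 days.
Apr 27, 2262 → Apr 27, 2263: 365 days.
Apr 27, 2263 → May 27, 2263: 30 days (April has 30).
May 27, 2263 → Jun 27, 2263: 31 days (May has 31).
Jun 27, 2263 → Jul 27, 2263: 30 days (June has 30).
Jul 27, 2263 → Aug 27, 2263: 31 days (July has 31).
Aug 27, 2263 → Sep 27, 2263: 31 days (August has 31).
Sep 27, 2263 → Oct 27, 2263: 30 days (September has 30).
Oct 27, 2263 → Nov 27, 2263: 31 days (October has 31).
Nov 27, 2263 → Dec 27, 2263: 30 days (November has 30).
Dec 27, 2263 → Jan 27, 2264: 31 days (December has 31).
Jan 27, 2264 → Feb 27, 2264: 31 days (January has 31).
Feb 27, 2264 → Mar 23, 2264: 25 days.
Total: 1061 days.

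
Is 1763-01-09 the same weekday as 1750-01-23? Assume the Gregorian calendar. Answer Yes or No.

From Jan 23, 1750 to Jan 9, 1763 is 4734 days.
4734 mod 7 = 2, so they are different weekdays.
(Jan 23, 1750 is a Friday; Jan 9, 1763 is a Sunday.)

No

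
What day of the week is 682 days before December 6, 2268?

First find the weekday of Dec 6, 2268. Doomsday rule: the anchor day for the 2200s is Friday. For year 68: 68÷12 = 5 r 8, and 8÷4 = 2, so 5+8+2 = 15.
Friday + 15 ≡ Saturday — that's 2268's doomsday.
In December the doomsday date is Dec 12.
Dec 6 is 6 days before Dec 12; 6 mod 7 = 6, so Saturday − 6 = Sunday.
682 mod 7 = 3, so 682 days before a Sunday is Sunday − 3 = Thursday.

Thursday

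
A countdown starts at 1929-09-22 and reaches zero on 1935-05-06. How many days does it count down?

2052

Sep 22, 1929 → Sep 22, 1930: 365 days.
Sep 22, 1930 → Sep 22, 1931: 365 days.
Sep 22, 1931 → Sep 22, 1932: 366 days (Feb 29, 1932 is in that span).
Sep 22, 1932 → Sep 22, 1933: 365 days.
Sep 22, 1933 → Sep 22, 1934: 365 days.
Sep 22, 1934 → Oct 22, 1934: 30 days (September has 30).
Oct 22, 1934 → Nov 22, 1934: 31 days (October has 31).
Nov 22, 1934 → Dec 22, 1934: 30 days (November has 30).
Dec 22, 1934 → Jan 22, 1935: 31 days (December has 31).
Jan 22, 1935 → Feb 22, 1935: 31 days (January has 31).
Feb 22, 1935 → Mar 22, 1935: 28 days (February has 28).
Mar 22, 1935 → Apr 22, 1935: 31 days (March has 31).
Apr 22, 1935 → May 6, 1935: 14 days.
Total: 2052 days.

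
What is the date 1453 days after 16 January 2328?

January 8, 2332

+366 (one year; includes Feb 29, 2328) → Jan 16, 2329 (1087 left).
+365 (one year) → Jan 16, 2330 (722 left).
+365 (one year) → Jan 16, 2331 (357 left).
Jan has 31 days: +16 → Feb 1, 2331 (341 left).
Feb has 28 days: +28 → Mar 1, 2331 (313 left).
Mar has 31 days: +31 → Apr 1, 2331 (282 left).
Apr has 30 days: +30 → May 1, 2331 (252 left).
May has 31 days: +31 → Jun 1, 2331 (221 left).
Jun has 30 days: +30 → Jul 1, 2331 (191 left).
Jul has 31 days: +31 → Aug 1, 2331 (160 left).
Aug has 31 days: +31 → Sep 1, 2331 (129 left).
Sep has 30 days: +30 → Oct 1, 2331 (99 left).
Oct has 31 days: +31 → Nov 1, 2331 (68 left).
Nov has 30 days: +30 → Dec 1, 2331 (38 left).
Dec has 31 days: +31 → Jan 1, 2332 (7 left).
+7 → Jan 8, 2332.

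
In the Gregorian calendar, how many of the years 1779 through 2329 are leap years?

133

Multiples of 4 in [1779,2329]: 138.
Of those, multiples of 100: 6 (not leap unless ÷400).
Multiples of 400: 1.
Leap years = 138 − 6 + 1 = 133.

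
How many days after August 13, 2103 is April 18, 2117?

4997

Aug 13, 2103 → Aug 13, 2104: 366 days (Feb 29, 2104 is in that span).
Aug 13, 2104 → Aug 13, 2105: 365 days.
Aug 13, 2105 → Aug 13, 2106: 365 days.
Aug 13, 2106 → Aug 13, 2107: 365 days.
Aug 13, 2107 → Aug 13, 2108: 366 days (Feb 29, 2108 is in that span).
Aug 13, 2108 → Aug 13, 2109: 365 days.
Aug 13, 2109 → Aug 13, 2110: 365 days.
Aug 13, 2110 → Aug 13, 2111: 365 days.
Aug 13, 2111 → Aug 13, 2112: 366 days (Feb 29, 2112 is in that span).
Aug 13, 2112 → Aug 13, 2113: 365 days.
Aug 13, 2113 → Aug 13, 2114: 365 days.
Aug 13, 2114 → Aug 13, 2115: 365 days.
Aug 13, 2115 → Aug 13, 2116: 366 days (Feb 29, 2116 is in that span).
Aug 13, 2116 → Sep 13, 2116: 31 days (August has 31).
Sep 13, 2116 → Oct 13, 2116: 30 days (September has 30).
Oct 13, 2116 → Nov 13, 2116: 31 days (October has 31).
Nov 13, 2116 → Dec 13, 2116: 30 days (November has 30).
Dec 13, 2116 → Jan 13, 2117: 31 days (December has 31).
Jan 13, 2117 → Feb 13, 2117: 31 days (January has 31).
Feb 13, 2117 → Mar 13, 2117: 28 days (February has 28).
Mar 13, 2117 → Apr 13, 2117: 31 days (March has 31).
Apr 13, 2117 → Apr 18, 2117: 5 days.
Total: 4997 days.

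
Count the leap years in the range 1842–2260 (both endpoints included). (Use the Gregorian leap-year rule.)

102

Multiples of 4 in [1842,2260]: 105.
Of those, multiples of 100: 4 (not leap unless ÷400).
Multiples of 400: 1.
Leap years = 105 − 4 + 1 = 102.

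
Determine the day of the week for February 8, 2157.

January 1, 2157 is a Saturday.
Jan 1, 2157 → Feb 1, 2157: 31 days (January has 31).
Feb 1, 2157 → Feb 8, 2157: 7 days.
Total: 38 days.
38 mod 7 = 3, so Saturday + 3 = Tuesday.

Tuesday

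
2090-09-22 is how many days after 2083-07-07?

2634

Jul 7, 2083 → Jul 7, 2084: 366 days (Feb 29, 2084 is in that span).
Jul 7, 2084 → Jul 7, 2085: 365 days.
Jul 7, 2085 → Jul 7, 2086: 365 days.
Jul 7, 2086 → Jul 7, 2087: 365 days.
Jul 7, 2087 → Jul 7, 2088: 366 days (Feb 29, 2088 is in that span).
Jul 7, 2088 → Jul 7, 2089: 365 days.
Jul 7, 2089 → Jul 7, 2090: 365 days.
Jul 7, 2090 → Aug 7, 2090: 31 days (July has 31).
Aug 7, 2090 → Sep 7, 2090: 31 days (August has 31).
Sep 7, 2090 → Sep 22, 2090: 15 days.
Total: 2634 days.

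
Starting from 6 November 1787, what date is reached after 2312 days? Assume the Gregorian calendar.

+366 (one year; includes Feb 29, 1788) → Nov 6, 1788 (1946 left).
+365 (one year) → Nov 6, 1789 (1581 left).
+365 (one year) → Nov 6, 1790 (1216 left).
+365 (one year) → Nov 6, 1791 (851 left).
+366 (one year; includes Feb 29, 1792) → Nov 6, 1792 (485 left).
+365 (one year) → Nov 6, 1793 (120 left).
Nov has 30 days: +25 → Dec 1, 1793 (95 left).
Dec has 31 days: +31 → Jan 1, 1794 (64 left).
Jan has 31 days: +31 → Feb 1, 1794 (33 left).
Feb has 28 days: +28 → Mar 1, 1794 (5 left).
+5 → Mar 6, 1794.

March 6, 1794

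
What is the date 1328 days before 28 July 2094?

−365 (one year) → Jul 28, 2093 (963 left).
−365 (one year) → Jul 28, 2092 (598 left).
−366 (one year; includes Feb 29, 2092) → Jul 28, 2091 (232 left).
−28 → Jun 30, 2091 (end of Jun, 30 days; 204 left).
−30 → May 31, 2091 (end of May, 31 days; 174 left).
−31 → Apr 30, 2091 (end of Apr, 30 days; 143 left).
−30 → Mar 31, 2091 (end of Mar, 31 days; 113 left).
−31 → Feb 28, 2091 (end of Feb, 28 days; 82 left).
−28 → Jan 31, 2091 (end of Jan, 31 days; 54 left).
−31 → Dec 31, 2090 (end of Dec, 31 days; 23 left).
−23 → Dec 8, 2090.

December 8, 2090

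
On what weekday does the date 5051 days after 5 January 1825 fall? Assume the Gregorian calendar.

Jan 5, 1825 is a Wednesday.
5051 mod 7 = 4, so 5051 days after a Wednesday is Wednesday + 4 = Sunday.

Sunday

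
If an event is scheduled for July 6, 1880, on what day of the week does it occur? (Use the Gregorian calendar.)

Doomsday rule: the anchor day for the 1800s is Friday. For year 80: 80÷12 = 6 r 8, and 8÷4 = 2, so 6+8+2 = 16.
Friday + 16 ≡ Sunday — that's 1880's doomsday.
In July the doomsday date is Jul 11.
Jul 6 is 5 days before Jul 11; 5 mod 7 = 5, so Sunday − 5 = Tuesday.

Tuesday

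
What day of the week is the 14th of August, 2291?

Friday

Doomsday rule: the anchor day for the 2200s is Friday. For year 91: 91÷12 = 7 r 7, and 7÷4 = 1, so 7+7+1 = 15.
Friday + 15 ≡ Saturday — that's 2291's doomsday.
In August the doomsday date is Aug 8.
Aug 14 is 6 days after Aug 8; 6 mod 7 = 6, so Saturday + 6 = Friday.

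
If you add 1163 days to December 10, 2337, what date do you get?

February 15, 2341

+365 (one year) → Dec 10, 2338 (798 left).
+365 (one year) → Dec 10, 2339 (433 left).
+366 (one year; includes Feb 29, 2340) → Dec 10, 2340 (67 left).
Dec has 31 days: +22 → Jan 1, 2341 (45 left).
Jan has 31 days: +31 → Feb 1, 2341 (14 left).
+14 → Feb 15, 2341.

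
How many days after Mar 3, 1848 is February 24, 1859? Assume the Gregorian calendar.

4010

Mar 3, 1848 → Mar 3, 1849: 365 days.
Mar 3, 1849 → Mar 3, 1850: 365 days.
Mar 3, 1850 → Mar 3, 1851: 365 days.
Mar 3, 1851 → Mar 3, 1852: 366 days (Feb 29, 1852 is in that span).
Mar 3, 1852 → Mar 3, 1853: 365 days.
Mar 3, 1853 → Mar 3, 1854: 365 days.
Mar 3, 1854 → Mar 3, 1855: 365 days.
Mar 3, 1855 → Mar 3, 1856: 366 days (Feb 29, 1856 is in that span).
Mar 3, 1856 → Mar 3, 1857: 365 days.
Mar 3, 1857 → Mar 3, 1858: 365 days.
Mar 3, 1858 → Apr 3, 1858: 31 days (March has 31).
Apr 3, 1858 → May 3, 1858: 30 days (April has 30).
May 3, 1858 → Jun 3, 1858: 31 days (May has 31).
Jun 3, 1858 → Jul 3, 1858: 30 days (June has 30).
Jul 3, 1858 → Aug 3, 1858: 31 days (July has 31).
Aug 3, 1858 → Sep 3, 1858: 31 days (August has 31).
Sep 3, 1858 → Oct 3, 1858: 30 days (September has 30).
Oct 3, 1858 → Nov 3, 1858: 31 days (October has 31).
Nov 3, 1858 → Dec 3, 1858: 30 days (November has 30).
Dec 3, 1858 → Jan 3, 1859: 31 days (December has 31).
Jan 3, 1859 → Feb 3, 1859: 31 days (January has 31).
Feb 3, 1859 → Feb 24, 1859: 21 days.
Total: 4010 days.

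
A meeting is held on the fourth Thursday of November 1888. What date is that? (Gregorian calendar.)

November 22, 1888

November 1, 1888 is a Thursday.
The first Thursday is therefore November 1 (same day).
The fourth Thursday is 1 + 3×7 = November 22.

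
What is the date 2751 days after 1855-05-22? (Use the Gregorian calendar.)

+366 (one year; includes Feb 29, 1856) → May 22, 1856 (2385 left).
+365 (one year) → May 22, 1857 (2020 left).
+365 (one year) → May 22, 1858 (1655 left).
+365 (one year) → May 22, 1859 (1290 left).
+366 (one year; includes Feb 29, 1860) → May 22, 1860 (924 left).
+365 (one year) → May 22, 1861 (559 left).
+365 (one year) → May 22, 1862 (194 left).
May has 31 days: +10 → Jun 1, 1862 (184 left).
Jun has 30 days: +30 → Jul 1, 1862 (154 left).
Jul has 31 days: +31 → Aug 1, 1862 (123 left).
Aug has 31 days: +31 → Sep 1, 1862 (92 left).
Sep has 30 days: +30 → Oct 1, 1862 (62 left).
Oct has 31 days: +31 → Nov 1, 1862 (31 left).
Nov has 30 days: +30 → Dec 1, 1862 (1 left).
+1 → Dec 2, 1862.

December 2, 1862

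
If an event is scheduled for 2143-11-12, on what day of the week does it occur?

Doomsday rule: the anchor day for the 2100s is Sunday. For year 43: 43÷12 = 3 r 7, and 7÷4 = 1, so 3+7+1 = 11.
Sunday + 11 ≡ Thursday — that's 2143's doomsday.
In November the doomsday date is Nov 7.
Nov 12 is 5 days after Nov 7; 5 mod 7 = 5, so Thursday + 5 = Tuesday.

Tuesday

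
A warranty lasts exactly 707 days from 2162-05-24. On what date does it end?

+365 (one year) → May 24, 2163 (342 left).
May has 31 days: +8 → Jun 1, 2163 (334 left).
Jun has 30 days: +30 → Jul 1, 2163 (304 left).
Jul has 31 days: +31 → Aug 1, 2163 (273 left).
Aug has 31 days: +31 → Sep 1, 2163 (242 left).
Sep has 30 days: +30 → Oct 1, 2163 (212 left).
Oct has 31 days: +31 → Nov 1, 2163 (181 left).
Nov has 30 days: +30 → Dec 1, 2163 (151 left).
Dec has 31 days: +31 → Jan 1, 2164 (120 left).
Jan has 31 days: +31 → Feb 1, 2164 (89 left).
Feb has 29 days: +29 → Mar 1, 2164 (60 left).
Mar has 31 days: +31 → Apr 1, 2164 (29 left).
+29 → Apr 30, 2164.

April 30, 2164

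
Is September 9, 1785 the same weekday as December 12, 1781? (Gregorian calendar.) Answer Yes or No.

No

From Dec 12, 1781 to Sep 9, 1785 is 1367 days.
1367 mod 7 = 2, so they are different weekdays.
(Dec 12, 1781 is a Wednesday; Sep 9, 1785 is a Friday.)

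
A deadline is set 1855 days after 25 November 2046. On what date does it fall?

+365 (one year) → Nov 25, 2047 (1490 left).
+366 (one year; includes Feb 29, 2048) → Nov 25, 2048 (1124 left).
+365 (one year) → Nov 25, 2049 (759 left).
+365 (one year) → Nov 25, 2050 (394 left).
Nov has 30 days: +6 → Dec 1, 2050 (388 left).
Dec has 31 days: +31 → Jan 1, 2051 (357 left).
Jan has 31 days: +31 → Feb 1, 2051 (326 left).
Feb has 28 days: +28 → Mar 1, 2051 (298 left).
Mar has 31 days: +31 → Apr 1, 2051 (267 left).
Apr has 30 days: +30 → May 1, 2051 (237 left).
May has 31 days: +31 → Jun 1, 2051 (206 left).
Jun has 30 days: +30 → Jul 1, 2051 (176 left).
Jul has 31 days: +31 → Aug 1, 2051 (145 left).
Aug has 31 days: +31 → Sep 1, 2051 (114 left).
Sep has 30 days: +30 → Oct 1, 2051 (84 left).
Oct has 31 days: +31 → Nov 1, 2051 (53 left).
Nov has 30 days: +30 → Dec 1, 2051 (23 left).
+23 → Dec 24, 2051.

December 24, 2051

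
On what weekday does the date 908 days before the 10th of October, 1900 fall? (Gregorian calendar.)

Friday

First find the weekday of Oct 10, 1900. Doomsday rule: the anchor day for the 1900s is Wednesday. For year 00: 0÷12 = 0 r 0, and 0÷4 = 0, so 0+0+0 = 0.
Wednesday + 0 ≡ Wednesday — that's 1900's doomsday.
In October the doomsday date is Oct 10.
Oct 10 is the doomsday itself: Wednesday.
908 mod 7 = 5, so 908 days before a Wednesday is Wednesday − 5 = Friday.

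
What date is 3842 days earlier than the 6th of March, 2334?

August 29, 2323

−365 (one year) → Mar 6, 2333 (3477 left).
−365 (one year) → Mar 6, 2332 (3112 left).
−366 (one year; includes Feb 29, 2332) → Mar 6, 2331 (2746 left).
−365 (one year) → Mar 6, 2330 (2381 left).
−365 (one year) → Mar 6, 2329 (2016 left).
−365 (one year) → Mar 6, 2328 (1651 left).
−366 (one year; includes Feb 29, 2328) → Mar 6, 2327 (1285 left).
−365 (one year) → Mar 6, 2326 (920 left).
−365 (one year) → Mar 6, 2325 (555 left).
−365 (one year) → Mar 6, 2324 (190 left).
−6 → Feb 29, 2324 (end of Feb, 29 days; 184 left).
−29 → Jan 31, 2324 (end of Jan, 31 days; 155 left).
−31 → Dec 31, 2323 (end of Dec, 31 days; 124 left).
−31 → Nov 30, 2323 (end of Nov, 30 days; 93 left).
−30 → Oct 31, 2323 (end of Oct, 31 days; 63 left).
−31 → Sep 30, 2323 (end of Sep, 30 days; 32 left).
−30 → Aug 31, 2323 (end of Aug, 31 days; 2 left).
−2 → Aug 29, 2323.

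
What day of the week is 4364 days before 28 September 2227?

First find the weekday of Sep 28, 2227. Doomsday rule: the anchor day for the 2200s is Friday. For year 27: 27÷12 = 2 r 3, and 3÷4 = 0, so 2+3+0 = 5.
Friday + 5 ≡ Wednesday — that's 2227's doomsday.
In September the doomsday date is Sep 5.
Sep 28 is 23 days after Sep 5; 23 mod 7 = 2, so Wednesday + 2 = Friday.
4364 mod 7 = 3, so 4364 days before a Friday is Friday − 3 = Tuesday.

Tuesday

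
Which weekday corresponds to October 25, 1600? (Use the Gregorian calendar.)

Doomsday rule: the anchor day for the 1600s is Tuesday. For year 00: 0÷12 = 0 r 0, and 0÷4 = 0, so 0+0+0 = 0.
Tuesday + 0 ≡ Tuesday — that's 1600's doomsday.
In October the doomsday date is Oct 10.
Oct 25 is 15 days after Oct 10; 15 mod 7 = 1, so Tuesday + 1 = Wednesday.

Wednesday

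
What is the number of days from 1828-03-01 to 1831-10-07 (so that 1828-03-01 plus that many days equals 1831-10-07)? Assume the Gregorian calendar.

Mar 1, 1828 → Mar 1, 1829: 365 days.
Mar 1, 1829 → Mar 1, 1830: 365 days.
Mar 1, 1830 → Mar 1, 1831: 365 days.
Mar 1, 1831 → Apr 1, 1831: 31 days (March has 31).
Apr 1, 1831 → May 1, 1831: 30 days (April has 30).
May 1, 1831 → Jun 1, 1831: 31 days (May has 31).
Jun 1, 1831 → Jul 1, 1831: 30 days (June has 30).
Jul 1, 1831 → Aug 1, 1831: 31 days (July has 31).
Aug 1, 1831 → Sep 1, 1831: 31 days (August has 31).
Sep 1, 1831 → Oct 1, 1831: 30 days (September has 30).
Oct 1, 1831 → Oct 7, 1831: 6 days.
Total: 1315 days.

1315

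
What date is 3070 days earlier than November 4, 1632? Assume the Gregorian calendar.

June 9, 1624

−366 (one year; includes Feb 29, 1632) → Nov 4, 1631 (2704 left).
−365 (one year) → Nov 4, 1630 (2339 left).
−365 (one year) → Nov 4, 1629 (1974 left).
−365 (one year) → Nov 4, 1628 (1609 left).
−366 (one year; includes Feb 29, 1628) → Nov 4, 1627 (1243 left).
−365 (one year) → Nov 4, 1626 (878 left).
−365 (one year) → Nov 4, 1625 (513 left).
−365 (one year) → Nov 4, 1624 (148 left).
−4 → Oct 31, 1624 (end of Oct, 31 days; 144 left).
−31 → Sep 30, 1624 (end of Sep, 30 days; 113 left).
−30 → Aug 31, 1624 (end of Aug, 31 days; 83 left).
−31 → Jul 31, 1624 (end of Jul, 31 days; 52 left).
−31 → Jun 30, 1624 (end of Jun, 30 days; 21 left).
−21 → Jun 9, 1624.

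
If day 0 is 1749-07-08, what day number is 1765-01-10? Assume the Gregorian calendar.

Jul 8, 1749 → Jul 8, 1750: 365 days.
Jul 8, 1750 → Jul 8, 1751: 365 days.
Jul 8, 1751 → Jul 8, 1752: 366 days (Feb 29, 1752 is in that span).
Jul 8, 1752 → Jul 8, 1753: 365 days.
Jul 8, 1753 → Jul 8, 1754: 365 days.
Jul 8, 1754 → Jul 8, 1755: 365 days.
Jul 8, 1755 → Jul 8, 1756: 366 days (Feb 29, 1756 is in that span).
Jul 8, 1756 → Jul 8, 1757: 365 days.
Jul 8, 1757 → Jul 8, 1758: 365 days.
Jul 8, 1758 → Jul 8, 1759: 365 days.
Jul 8, 1759 → Jul 8, 1760: 366 days (Feb 29, 1760 is in that span).
Jul 8, 1760 → Jul 8, 1761: 365 days.
Jul 8, 1761 → Jul 8, 1762: 365 days.
Jul 8, 1762 → Jul 8, 1763: 365 days.
Jul 8, 1763 → Jul 8, 1764: 366 days (Feb 29, 1764 is in that span).
Jul 8, 1764 → Aug 8, 1764: 31 days (July has 31).
Aug 8, 1764 → Sep 8, 1764: 31 days (August has 31).
Sep 8, 1764 → Oct 8, 1764: 30 days (September has 30).
Oct 8, 1764 → Nov 8, 1764: 31 days (October has 31).
Nov 8, 1764 → Dec 8, 1764: 30 days (November has 30).
Dec 8, 1764 → Jan 8, 1765: 31 days (December has 31).
Jan 8, 1765 → Jan 10, 1765: 2 days.
Total: 5665 days.

5665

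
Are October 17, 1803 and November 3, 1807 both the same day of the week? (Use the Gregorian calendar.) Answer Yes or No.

No

From Oct 17, 1803 to Nov 3, 1807 is 1478 days.
1478 mod 7 = 1, so they are different weekdays.
(Oct 17, 1803 is a Monday; Nov 3, 1807 is a Tuesday.)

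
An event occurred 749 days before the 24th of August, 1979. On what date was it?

August 5, 1977

−365 (one year) → Aug 24, 1978 (384 left).
−24 → Jul 31, 1978 (end of Jul, 31 days; 360 left).
−31 → Jun 30, 1978 (end of Jun, 30 days; 329 left).
−30 → May 31, 1978 (end of May, 31 days; 299 left).
−31 → Apr 30, 1978 (end of Apr, 30 days; 268 left).
−30 → Mar 31, 1978 (end of Mar, 31 days; 238 left).
−31 → Feb 28, 1978 (end of Feb, 28 days; 207 left).
−28 → Jan 31, 1978 (end of Jan, 31 days; 179 left).
−31 → Dec 31, 1977 (end of Dec, 31 days; 148 left).
−31 → Nov 30, 1977 (end of Nov, 30 days; 117 left).
−30 → Oct 31, 1977 (end of Oct, 31 days; 87 left).
−31 → Sep 30, 1977 (end of Sep, 30 days; 56 left).
−30 → Aug 31, 1977 (end of Aug, 31 days; 26 left).
−26 → Aug 5, 1977.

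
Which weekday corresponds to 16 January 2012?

Monday

Doomsday rule: the anchor day for the 2000s is Tuesday. For year 12: 12÷12 = 1 r 0, and 0÷4 = 0, so 1+0+0 = 1.
Tuesday + 1 ≡ Wednesday — that's 2012's doomsday.
In January the doomsday date is Jan 4 (2012 is a leap year (divisible by 4)).
Jan 16 is 12 days after Jan 4; 12 mod 7 = 5, so Wednesday + 5 = Monday.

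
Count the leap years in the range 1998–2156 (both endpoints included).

Multiples of 4 in [1998,2156]: 40.
Of those, multiples of 100: 2 (not leap unless ÷400).
Multiples of 400: 1.
Leap years = 40 − 2 + 1 = 39.

39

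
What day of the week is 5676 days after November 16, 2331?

Nov 16, 2331 is a Monday.
5676 mod 7 = 6, so 5676 days after a Monday is Monday + 6 = Sunday.

Sunday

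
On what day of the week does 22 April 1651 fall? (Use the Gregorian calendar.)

Doomsday rule: the anchor day for the 1600s is Tuesday. For year 51: 51÷12 = 4 r 3, and 3÷4 = 0, so 4+3+0 = 7.
Tuesday + 7 ≡ Tuesday — that's 1651's doomsday.
In April the doomsday date is Apr 4.
Apr 22 is 18 days after Apr 4; 18 mod 7 = 4, so Tuesday + 4 = Saturday.

Saturday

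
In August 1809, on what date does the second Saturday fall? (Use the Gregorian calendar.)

August 1, 1809 is a Tuesday.
The first Saturday is therefore August 5 (4 days later).
The second Saturday is 5 + 1×7 = August 12.

August 12, 1809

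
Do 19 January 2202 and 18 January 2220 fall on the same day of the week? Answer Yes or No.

Yes

From Jan 19, 2202 to Jan 18, 2220 is 6573 days.
6573 mod 7 = 0, so they are the same weekday.
(Jan 19, 2202 is a Tuesday; Jan 18, 2220 is a Tuesday.)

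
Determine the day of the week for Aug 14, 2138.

Thursday

January 1, 2138 is a Wednesday.
Jan 1, 2138 → Feb 1, 2138: 31 days (January has 31).
Feb 1, 2138 → Mar 1, 2138: 28 days (February has 28).
Mar 1, 2138 → Apr 1, 2138: 31 days (March has 31).
Apr 1, 2138 → May 1, 2138: 30 days (April has 30).
May 1, 2138 → Jun 1, 2138: 31 days (May has 31).
Jun 1, 2138 → Jul 1, 2138: 30 days (June has 30).
Jul 1, 2138 → Aug 1, 2138: 31 days (July has 31).
Aug 1, 2138 → Aug 14, 2138: 13 days.
Total: 225 days.
225 mod 7 = 1, so Wednesday + 1 = Thursday.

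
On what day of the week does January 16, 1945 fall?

Doomsday rule: the anchor day for the 1900s is Wednesday. For year 45: 45÷12 = 3 r 9, and 9÷4 = 2, so 3+9+2 = 14.
Wednesday + 14 ≡ Wednesday — that's 1945's doomsday.
In January the doomsday date is Jan 3 (1945 is not a leap year).
Jan 16 is 13 days after Jan 3; 13 mod 7 = 6, so Wednesday + 6 = Tuesday.

Tuesday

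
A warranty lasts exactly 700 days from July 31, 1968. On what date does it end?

+365 (one year) → Jul 31, 1969 (335 left).
Jul has 31 days: +1 → Aug 1, 1969 (334 left).
Aug has 31 days: +31 → Sep 1, 1969 (303 left).
Sep has 30 days: +30 → Oct 1, 1969 (273 left).
Oct has 31 days: +31 → Nov 1, 1969 (242 left).
Nov has 30 days: +30 → Dec 1, 1969 (212 left).
Dec has 31 days: +31 → Jan 1, 1970 (181 left).
Jan has 31 days: +31 → Feb 1, 1970 (150 left).
Feb has 28 days: +28 → Mar 1, 1970 (122 left).
Mar has 31 days: +31 → Apr 1, 1970 (91 left).
Apr has 30 days: +30 → May 1, 1970 (61 left).
May has 31 days: +31 → Jun 1, 1970 (30 left).
Jun has 30 days: +30 → Jul 1, 1970 (0 left).

July 1, 1970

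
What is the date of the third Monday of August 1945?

August 1, 1945 is a Wednesday.
The first Monday is therefore August 6 (5 days later).
The third Monday is 6 + 2×7 = August 20.

August 20, 1945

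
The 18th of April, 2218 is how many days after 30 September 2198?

Sep 30, 2198 → Sep 30, 2199: 365 days.
Sep 30, 2199 → Sep 30, 2200: 365 days.
Sep 30, 2200 → Sep 30, 2201: 365 days.
Sep 30, 2201 → Sep 30, 2202: 365 days.
Sep 30, 2202 → Sep 30, 2203: 365 days.
Sep 30, 2203 → Sep 30, 2204: 366 days (Feb 29, 2204 is in that span).
Sep 30, 2204 → Sep 30, 2205: 365 days.
Sep 30, 2205 → Sep 30, 2206: 365 days.
Sep 30, 2206 → Sep 30, 2207: 365 days.
Sep 30, 2207 → Sep 30, 2208: 366 days (Feb 29, 2208 is in that span).
Sep 30, 2208 → Sep 30, 2209: 365 days.
Sep 30, 2209 → Sep 30, 2210: 365 days.
Sep 30, 2210 → Sep 30, 2211: 365 days.
Sep 30, 2211 → Sep 30, 2212: 366 days (Feb 29, 2212 is in that span).
Sep 30, 2212 → Sep 30, 2213: 365 days.
Sep 30, 2213 → Sep 30, 2214: 365 days.
Sep 30, 2214 → Sep 30, 2215: 365 days.
Sep 30, 2215 → Sep 30, 2216: 366 days (Feb 29, 2216 is in that span).
Sep 30, 2216 → Sep 30, 2217: 365 days.
Sep 30, 2217 → Oct 30, 2217: 30 days (September has 30).
Oct 30, 2217 → Nov 30, 2217: 31 days (October has 31).
Nov 30, 2217 → Dec 30, 2217: 30 days (November has 30).
Dec 30, 2217 → Jan 30, 2218: 31 days (December has 31).
Jan 30, 2218 → Feb 28, 2218: 29 days (January has 31).
Feb 28, 2218 → Mar 28, 2218: 28 days (February has 28).
Mar 28, 2218 → Apr 18, 2218: 21 days.
Total: 7139 days.

7139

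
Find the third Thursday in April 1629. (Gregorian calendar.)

April 19, 1629

April 1, 1629 is a Sunday.
The first Thursday is therefore April 5 (4 days later).
The third Thursday is 5 + 2×7 = April 19.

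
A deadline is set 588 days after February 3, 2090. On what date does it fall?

+365 (one year) → Feb 3, 2091 (223 left).
Feb has 28 days: +26 → Mar 1, 2091 (197 left).
Mar has 31 days: +31 → Apr 1, 2091 (166 left).
Apr has 30 days: +30 → May 1, 2091 (136 left).
May has 31 days: +31 → Jun 1, 2091 (105 left).
Jun has 30 days: +30 → Jul 1, 2091 (75 left).
Jul has 31 days: +31 → Aug 1, 2091 (44 left).
Aug has 31 days: +31 → Sep 1, 2091 (13 left).
+13 → Sep 14, 2091.

September 14, 2091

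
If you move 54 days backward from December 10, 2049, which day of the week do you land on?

Sunday

Dec 10, 2049 is a Friday.
54 mod 7 = 5, so 54 days before a Friday is Friday − 5 = Sunday.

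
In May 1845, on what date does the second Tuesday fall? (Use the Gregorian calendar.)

May 1, 1845 is a Thursday.
The first Tuesday is therefore May 6 (5 days later).
The second Tuesday is 6 + 1×7 = May 13.

May 13, 1845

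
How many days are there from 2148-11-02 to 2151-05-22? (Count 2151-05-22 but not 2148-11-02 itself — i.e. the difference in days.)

Nov 2, 2148 → Nov 2, 2149: 365 days.
Nov 2, 2149 → Nov 2, 2150: 365 days.
Nov 2, 2150 → Dec 2, 2150: 30 days (November has 30).
Dec 2, 2150 → Jan 2, 2151: 31 days (December has 31).
Jan 2, 2151 → Feb 2, 2151: 31 days (January has 31).
Feb 2, 2151 → Mar 2, 2151: 28 days (February has 28).
Mar 2, 2151 → Apr 2, 2151: 31 days (March has 31).
Apr 2, 2151 → May 2, 2151: 30 days (April has 30).
May 2, 2151 → May 22, 2151: 20 days.
Total: 931 days.

931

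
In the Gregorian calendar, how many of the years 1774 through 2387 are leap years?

Multiples of 4 in [1774,2387]: 153.
Of those, multiples of 100: 6 (not leap unless ÷400).
Multiples of 400: 1.
Leap years = 153 − 6 + 1 = 148.

148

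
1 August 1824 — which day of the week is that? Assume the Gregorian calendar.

Sunday

January 1, 1824 is a Thursday.
Jan 1, 1824 → Feb 1, 1824: 31 days (January has 31).
Feb 1, 1824 → Mar 1, 1824: 29 days (February has 29).
Mar 1, 1824 → Apr 1, 1824: 31 days (March has 31).
Apr 1, 1824 → May 1, 1824: 30 days (April has 30).
May 1, 1824 → Jun 1, 1824: 31 days (May has 31).
Jun 1, 1824 → Jul 1, 1824: 30 days (June has 30).
Jul 1, 1824 → Aug 1, 1824: 31 days.
Total: 213 days.
213 mod 7 = 3, so Thursday + 3 = Sunday.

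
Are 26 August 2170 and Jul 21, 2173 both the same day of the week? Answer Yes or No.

From Aug 26, 2170 to Jul 21, 2173 is 1060 days.
1060 mod 7 = 3, so they are different weekdays.
(Aug 26, 2170 is a Sunday; Jul 21, 2173 is a Wednesday.)

No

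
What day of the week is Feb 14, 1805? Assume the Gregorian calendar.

Thursday

Doomsday rule: the anchor day for the 1800s is Friday. For year 05: 5÷12 = 0 r 5, and 5÷4 = 1, so 0+5+1 = 6.
Friday + 6 ≡ Thursday — that's 1805's doomsday.
In February the doomsday date is Feb 28 (1805 is not a leap year).
Feb 14 is 14 days before Feb 28; 14 mod 7 = 0, so Thursday − 0 = Thursday.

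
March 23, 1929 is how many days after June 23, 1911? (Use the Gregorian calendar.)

Jun 23, 1911 → Jun 23, 1912: 366 days (Feb 29, 1912 is in that span).
Jun 23, 1912 → Jun 23, 1913: 365 days.
Jun 23, 1913 → Jun 23, 1914: 365 days.
Jun 23, 1914 → Jun 23, 1915: 365 days.
Jun 23, 1915 → Jun 23, 1916: 366 days (Feb 29, 1916 is in that span).
Jun 23, 1916 → Jun 23, 1917: 365 days.
Jun 23, 1917 → Jun 23, 1918: 365 days.
Jun 23, 1918 → Jun 23, 1919: 365 days.
Jun 23, 1919 → Jun 23, 1920: 366 days (Feb 29, 1920 is in that span).
Jun 23, 1920 → Jun 23, 1921: 365 days.
Jun 23, 1921 → Jun 23, 1922: 365 days.
Jun 23, 1922 → Jun 23, 1923: 365 days.
Jun 23, 1923 → Jun 23, 1924: 366 days (Feb 29, 1924 is in that span).
Jun 23, 1924 → Jun 23, 1925: 365 days.
Jun 23, 1925 → Jun 23, 1926: 365 days.
Jun 23, 1926 → Jun 23, 1927: 365 days.
Jun 23, 1927 → Jun 23, 1928: 366 days (Feb 29, 1928 is in that span).
Jun 23, 1928 → Jul 23, 1928: 30 days (June has 30).
Jul 23, 1928 → Aug 23, 1928: 31 days (July has 31).
Aug 23, 1928 → Sep 23, 1928: 31 days (August has 31).
Sep 23, 1928 → Oct 23, 1928: 30 days (September has 30).
Oct 23, 1928 → Nov 23, 1928: 31 days (October has 31).
Nov 23, 1928 → Dec 23, 1928: 30 days (November has 30).
Dec 23, 1928 → Jan 23, 1929: 31 days (December has 31).
Jan 23, 1929 → Feb 23, 1929: 31 days (January has 31).
Feb 23, 1929 → Mar 23, 1929: 28 days.
Total: 6483 days.

6483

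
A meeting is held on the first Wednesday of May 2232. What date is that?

May 2, 2232

May 1, 2232 is a Tuesday.
The first Wednesday is therefore May 2 (1 days later).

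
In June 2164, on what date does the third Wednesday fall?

June 1, 2164 is a Friday.
The first Wednesday is therefore June 6 (5 days later).
The third Wednesday is 6 + 2×7 = June 20.

June 20, 2164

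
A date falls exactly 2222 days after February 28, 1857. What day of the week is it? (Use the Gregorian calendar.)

Feb 28, 1857 is a Saturday.
2222 mod 7 = 3, so 2222 days after a Saturday is Saturday + 3 = Tuesday.

Tuesday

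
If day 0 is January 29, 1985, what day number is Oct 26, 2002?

6479

Jan 29, 1985 → Jan 29, 1986: 365 days.
Jan 29, 1986 → Jan 29, 1987: 365 days.
Jan 29, 1987 → Jan 29, 1988: 365 days.
Jan 29, 1988 → Jan 29, 1989: 366 days (Feb 29, 1988 is in that span).
Jan 29, 1989 → Jan 29, 1990: 365 days.
Jan 29, 1990 → Jan 29, 1991: 365 days.
Jan 29, 1991 → Jan 29, 1992: 365 days.
Jan 29, 1992 → Jan 29, 1993: 366 days (Feb 29, 1992 is in that span).
Jan 29, 1993 → Jan 29, 1994: 365 days.
Jan 29, 1994 → Jan 29, 1995: 365 days.
Jan 29, 1995 → Jan 29, 1996: 365 days.
Jan 29, 1996 → Jan 29, 1997: 366 days (Feb 29, 1996 is in that span).
Jan 29, 1997 → Jan 29, 1998: 365 days.
Jan 29, 1998 → Jan 29, 1999: 365 days.
Jan 29, 1999 → Jan 29, 2000: 365 days.
Jan 29, 2000 → Jan 29, 2001: 366 days (Feb 29, 2000 is in that span).
Jan 29, 2001 → Jan 29, 2002: 365 days.
Jan 29, 2002 → Feb 28, 2002: 30 days (January has 31).
Feb 28, 2002 → Mar 28, 2002: 28 days (February has 28).
Mar 28, 2002 → Apr 28, 2002: 31 days (March has 31).
Apr 28, 2002 → May 28, 2002: 30 days (April has 30).
May 28, 2002 → Jun 28, 2002: 31 days (May has 31).
Jun 28, 2002 → Jul 28, 2002: 30 days (June has 30).
Jul 28, 2002 → Aug 28, 2002: 31 days (July has 31).
Aug 28, 2002 → Sep 28, 2002: 31 days (August has 31).
Sep 28, 2002 → Oct 26, 2002: 28 days.
Total: 6479 days.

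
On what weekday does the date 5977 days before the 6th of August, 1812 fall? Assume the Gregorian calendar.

Friday

First find the weekday of Aug 6, 1812. Doomsday rule: the anchor day for the 1800s is Friday. For year 12: 12÷12 = 1 r 0, and 0÷4 = 0, so 1+0+0 = 1.
Friday + 1 ≡ Saturday — that's 1812's doomsday.
In August the doomsday date is Aug 8.
Aug 6 is 2 days before Aug 8; 2 mod 7 = 2, so Saturday − 2 = Thursday.
5977 mod 7 = 6, so 5977 days before a Thursday is Thursday − 6 = Friday.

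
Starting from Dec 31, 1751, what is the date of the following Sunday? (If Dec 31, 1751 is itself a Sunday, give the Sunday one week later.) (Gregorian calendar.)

January 2, 1752

Dec 31, 1751 is a Friday.
From Friday to the next Sunday is 2 days.
Dec 31, 1751 + 2 = Jan 2, 1752.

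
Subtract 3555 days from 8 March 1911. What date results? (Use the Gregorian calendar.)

−365 (one year) → Mar 8, 1910 (3190 left).
−365 (one year) → Mar 8, 1909 (2825 left).
−365 (one year) → Mar 8, 1908 (2460 left).
−366 (one year; includes Feb 29, 1908) → Mar 8, 1907 (2094 left).
−365 (one year) → Mar 8, 1906 (1729 left).
−365 (one year) → Mar 8, 1905 (1364 left).
−365 (one year) → Mar 8, 1904 (999 left).
−366 (one year; includes Feb 29, 1904) → Mar 8, 1903 (633 left).
−365 (one year) → Mar 8, 1902 (268 left).
−8 → Feb 28, 1902 (end of Feb, 28 days; 260 left).
−28 → Jan 31, 1902 (end of Jan, 31 days; 232 left).
−31 → Dec 31, 1901 (end of Dec, 31 days; 201 left).
−31 → Nov 30, 1901 (end of Nov, 30 days; 170 left).
−30 → Oct 31, 1901 (end of Oct, 31 days; 140 left).
−31 → Sep 30, 1901 (end of Sep, 30 days; 109 left).
−30 → Aug 31, 1901 (end of Aug, 31 days; 79 left).
−31 → Jul 31, 1901 (end of Jul, 31 days; 48 left).
−31 → Jun 30, 1901 (end of Jun, 30 days; 17 left).
−17 → Jun 13, 1901.

June 13, 1901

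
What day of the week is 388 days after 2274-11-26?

Sunday

Nov 26, 2274 is a Thursday.
388 mod 7 = 3, so 388 days after a Thursday is Thursday + 3 = Sunday.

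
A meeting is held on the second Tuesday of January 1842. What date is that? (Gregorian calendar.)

January 1, 1842 is a Saturday.
The first Tuesday is therefore January 4 (3 days later).
The second Tuesday is 4 + 1×7 = January 11.

January 11, 1842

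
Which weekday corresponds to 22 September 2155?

Doomsday rule: the anchor day for the 2100s is Sunday. For year 55: 55÷12 = 4 r 7, and 7÷4 = 1, so 4+7+1 = 12.
Sunday + 12 ≡ Friday — that's 2155's doomsday.
In September the doomsday date is Sep 5.
Sep 22 is 17 days after Sep 5; 17 mod 7 = 3, so Friday + 3 = Monday.

Monday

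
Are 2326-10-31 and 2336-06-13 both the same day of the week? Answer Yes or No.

From Oct 31, 2326 to Jun 13, 2336 is 3513 days.
3513 mod 7 = 6, so they are different weekdays.
(Oct 31, 2326 is a Sunday; Jun 13, 2336 is a Saturday.)

No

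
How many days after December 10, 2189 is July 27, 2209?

7168

Dec 10, 2189 → Dec 10, 2190: 365 days.
Dec 10, 2190 → Dec 10, 2191: 365 days.
Dec 10, 2191 → Dec 10, 2192: 366 days (Feb 29, 2192 is in that span).
Dec 10, 2192 → Dec 10, 2193: 365 days.
Dec 10, 2193 → Dec 10, 2194: 365 days.
Dec 10, 2194 → Dec 10, 2195: 365 days.
Dec 10, 2195 → Dec 10, 2196: 366 days (Feb 29, 2196 is in that span).
Dec 10, 2196 → Dec 10, 2197: 365 days.
Dec 10, 2197 → Dec 10, 2198: 365 days.
Dec 10, 2198 → Dec 10, 2199: 365 days.
Dec 10, 2199 → Dec 10, 2200: 365 days.
Dec 10, 2200 → Dec 10, 2201: 365 days.
Dec 10, 2201 → Dec 10, 2202: 365 days.
Dec 10, 2202 → Dec 10, 2203: 365 days.
Dec 10, 2203 → Dec 10, 2204: 366 days (Feb 29, 2204 is in that span).
Dec 10, 2204 → Dec 10, 2205: 365 days.
Dec 10, 2205 → Dec 10, 2206: 365 days.
Dec 10, 2206 → Dec 10, 2207: 365 days.
Dec 10, 2207 → Dec 10, 2208: 366 days (Feb 29, 2208 is in that span).
Dec 10, 2208 → Jan 10, 2209: 31 days (December has 31).
Jan 10, 2209 → Feb 10, 2209: 31 days (January has 31).
Feb 10, 2209 → Mar 10, 2209: 28 days (February has 28).
Mar 10, 2209 → Apr 10, 2209: 31 days (March has 31).
Apr 10, 2209 → May 10, 2209: 30 days (April has 30).
May 10, 2209 → Jun 10, 2209: 31 days (May has 31).
Jun 10, 2209 → Jul 10, 2209: 30 days (June has 30).
Jul 10, 2209 → Jul 27, 2209: 17 days.
Total: 7168 days.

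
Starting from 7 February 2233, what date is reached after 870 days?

+365 (one year) → Feb 7, 2234 (505 left).
+365 (one year) → Feb 7, 2235 (140 left).
Feb has 28 days: +22 → Mar 1, 2235 (118 left).
Mar has 31 days: +31 → Apr 1, 2235 (87 left).
Apr has 30 days: +30 → May 1, 2235 (57 left).
May has 31 days: +31 → Jun 1, 2235 (26 left).
+26 → Jun 27, 2235.

June 27, 2235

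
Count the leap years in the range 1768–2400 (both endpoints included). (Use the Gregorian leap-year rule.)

154

Multiples of 4 in [1768,2400]: 159.
Of those, multiples of 100: 7 (not leap unless ÷400).
Multiples of 400: 2.
Leap years = 159 − 7 + 2 = 154.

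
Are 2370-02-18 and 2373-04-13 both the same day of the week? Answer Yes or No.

From Feb 18, 2370 to Apr 13, 2373 is 1150 days.
1150 mod 7 = 2, so they are different weekdays.
(Feb 18, 2370 is a Wednesday; Apr 13, 2373 is a Friday.)

No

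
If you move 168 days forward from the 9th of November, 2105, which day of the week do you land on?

Monday

Nov 9, 2105 is a Monday.
168 mod 7 = 0, so 168 days after a Monday is Monday + 0 = Monday.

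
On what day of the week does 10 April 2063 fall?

January 1, 2063 is a Monday.
Jan 1, 2063 → Feb 1, 2063: 31 days (January has 31).
Feb 1, 2063 → Mar 1, 2063: 28 days (February has 28).
Mar 1, 2063 → Apr 1, 2063: 31 days (March has 31).
Apr 1, 2063 → Apr 10, 2063: 9 days.
Total: 99 days.
99 mod 7 = 1, so Monday + 1 = Tuesday.

Tuesday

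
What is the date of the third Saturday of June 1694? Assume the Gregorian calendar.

June 1, 1694 is a Tuesday.
The first Saturday is therefore June 5 (4 days later).
The third Saturday is 5 + 2×7 = June 19.

June 19, 1694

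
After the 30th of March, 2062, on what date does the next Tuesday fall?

April 4, 2062

Mar 30, 2062 is a Thursday.
From Thursday to the next Tuesday is 5 days.
Mar 30, 2062 + 5 = Apr 4, 2062.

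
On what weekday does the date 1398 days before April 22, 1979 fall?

First find the weekday of Apr 22, 1979. Doomsday rule: the anchor day for the 1900s is Wednesday. For year 79: 79÷12 = 6 r 7, and 7÷4 = 1, so 6+7+1 = 14.
Wednesday + 14 ≡ Wednesday — that's 1979's doomsday.
In April the doomsday date is Apr 4.
Apr 22 is 18 days after Apr 4; 18 mod 7 = 4, so Wednesday + 4 = Sunday.
1398 mod 7 = 5, so 1398 days before a Sunday is Sunday − 5 = Tuesday.

Tuesday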